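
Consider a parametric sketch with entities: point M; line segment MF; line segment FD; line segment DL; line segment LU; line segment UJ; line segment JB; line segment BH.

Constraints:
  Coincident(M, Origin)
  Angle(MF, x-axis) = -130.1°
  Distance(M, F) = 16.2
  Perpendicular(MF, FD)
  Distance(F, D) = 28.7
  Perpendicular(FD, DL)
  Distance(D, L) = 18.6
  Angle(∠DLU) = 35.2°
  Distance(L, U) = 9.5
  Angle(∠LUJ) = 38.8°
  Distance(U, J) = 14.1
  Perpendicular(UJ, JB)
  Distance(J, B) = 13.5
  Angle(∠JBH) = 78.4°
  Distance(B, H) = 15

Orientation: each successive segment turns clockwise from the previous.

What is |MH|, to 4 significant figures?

20.28

M is at the origin; MF runs at -130.1° with length 16.2, so F = (-10.43, -12.39). MF ⟂ FD, so FD runs at 139.9°; with |FD| = 28.7, D = (-32.39, 6.095). FD is perpendicular to DL, so DL runs at 49.90°; with |DL| = 18.6, L = (-20.41, 20.32). ∠DLU = 35.2° gives LU at -94.90° from the x-axis; with |LU| = 9.5, U = (-21.22, 10.86). ∠LUJ = 38.8° gives UJ at 123.9° from the x-axis; with |UJ| = 14.1, J = (-29.08, 22.56). UJ is perpendicular to JB, so JB runs at 33.90°; with |JB| = 13.5, B = (-17.88, 30.09). ∠JBH = 78.4° gives BH at -67.70° from the x-axis; with |BH| = 15.0, H = (-12.19, 16.21). Then |MH| = |H − M| = 20.28.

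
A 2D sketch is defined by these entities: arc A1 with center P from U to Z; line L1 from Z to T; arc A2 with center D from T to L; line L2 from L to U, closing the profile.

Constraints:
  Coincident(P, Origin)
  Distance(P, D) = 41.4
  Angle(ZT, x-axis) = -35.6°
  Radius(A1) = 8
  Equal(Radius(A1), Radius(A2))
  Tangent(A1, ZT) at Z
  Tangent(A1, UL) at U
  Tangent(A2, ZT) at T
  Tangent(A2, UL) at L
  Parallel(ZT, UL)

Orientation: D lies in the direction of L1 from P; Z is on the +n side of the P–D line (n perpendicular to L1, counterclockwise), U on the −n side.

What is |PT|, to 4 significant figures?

42.17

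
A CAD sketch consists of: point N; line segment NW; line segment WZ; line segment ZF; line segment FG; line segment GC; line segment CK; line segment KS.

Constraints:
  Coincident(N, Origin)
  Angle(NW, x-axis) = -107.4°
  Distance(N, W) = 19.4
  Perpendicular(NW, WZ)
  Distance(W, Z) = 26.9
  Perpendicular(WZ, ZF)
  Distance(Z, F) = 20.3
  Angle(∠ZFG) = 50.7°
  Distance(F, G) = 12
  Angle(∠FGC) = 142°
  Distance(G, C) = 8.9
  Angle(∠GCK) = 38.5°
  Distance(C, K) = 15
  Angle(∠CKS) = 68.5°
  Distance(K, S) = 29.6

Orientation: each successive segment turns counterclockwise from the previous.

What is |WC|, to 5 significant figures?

16.164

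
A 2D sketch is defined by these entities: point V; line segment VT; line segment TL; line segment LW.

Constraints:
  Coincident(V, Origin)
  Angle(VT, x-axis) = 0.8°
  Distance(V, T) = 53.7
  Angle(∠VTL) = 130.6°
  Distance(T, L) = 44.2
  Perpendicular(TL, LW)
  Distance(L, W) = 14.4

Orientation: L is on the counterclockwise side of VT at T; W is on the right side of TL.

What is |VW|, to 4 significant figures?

96.48

V is at the origin; VT runs at 0.8° with length 53.7, so T = 53.7·(cos 0.8°, sin 0.8°) = (53.69, 0.7498). ∠VTL = 130.6°, so TL runs at 0.8° + (180° − 130.6°) = 50.20° from the x-axis; with |TL| = 44.2, L = T + 44.2·(cos 50.20°, sin 50.20°) = (81.99, 34.71). TL is perpendicular to LW; with |LW| = 14.4 on the right of TL, W = L + 14.4·(0.7683, -0.6401) = (93.05, 25.49). Then |VW| = |W − V| = 96.48.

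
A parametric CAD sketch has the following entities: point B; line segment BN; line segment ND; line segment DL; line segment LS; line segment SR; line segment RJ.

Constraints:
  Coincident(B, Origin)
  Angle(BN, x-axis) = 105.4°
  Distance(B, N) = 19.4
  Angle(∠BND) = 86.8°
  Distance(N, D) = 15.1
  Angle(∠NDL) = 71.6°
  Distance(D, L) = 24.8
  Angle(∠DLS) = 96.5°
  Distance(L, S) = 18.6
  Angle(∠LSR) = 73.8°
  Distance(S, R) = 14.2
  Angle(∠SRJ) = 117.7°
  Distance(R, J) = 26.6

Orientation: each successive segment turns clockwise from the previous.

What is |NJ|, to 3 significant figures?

23.5

B is at the origin; BN runs at 105.4° with length 19.4, so N = (-5.15, 18.7). ∠BND = 86.8° gives ND at 12.2° from the x-axis; with |ND| = 15.1, D = (9.61, 21.9). ∠NDL = 71.6° gives DL at -96.2° from the x-axis; with |DL| = 24.8, L = (6.93, -2.76). ∠DLS = 96.5° gives LS at -180° from the x-axis; with |LS| = 18.6, S = (-11.7, -2.86). ∠LSR = 73.8° gives SR at 74.1° from the x-axis; with |SR| = 14.2, R = (-7.78, 10.8). ∠SRJ = 117.7° gives RJ at 11.8° from the x-axis; with |RJ| = 26.6, J = (18.3, 16.2). Then |NJ| = |J − N| = 23.5.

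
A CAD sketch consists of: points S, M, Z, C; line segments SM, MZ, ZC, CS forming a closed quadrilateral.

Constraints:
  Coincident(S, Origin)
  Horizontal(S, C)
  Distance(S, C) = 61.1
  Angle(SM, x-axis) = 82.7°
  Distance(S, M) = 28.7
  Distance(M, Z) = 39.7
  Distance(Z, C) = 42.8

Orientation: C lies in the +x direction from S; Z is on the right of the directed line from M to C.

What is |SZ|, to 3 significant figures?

20.7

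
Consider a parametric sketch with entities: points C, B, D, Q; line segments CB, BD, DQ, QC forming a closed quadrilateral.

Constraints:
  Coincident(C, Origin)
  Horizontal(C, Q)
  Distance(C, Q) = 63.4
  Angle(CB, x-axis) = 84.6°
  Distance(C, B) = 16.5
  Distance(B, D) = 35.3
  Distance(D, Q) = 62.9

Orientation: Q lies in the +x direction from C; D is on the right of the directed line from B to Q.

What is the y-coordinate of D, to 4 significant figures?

-18.83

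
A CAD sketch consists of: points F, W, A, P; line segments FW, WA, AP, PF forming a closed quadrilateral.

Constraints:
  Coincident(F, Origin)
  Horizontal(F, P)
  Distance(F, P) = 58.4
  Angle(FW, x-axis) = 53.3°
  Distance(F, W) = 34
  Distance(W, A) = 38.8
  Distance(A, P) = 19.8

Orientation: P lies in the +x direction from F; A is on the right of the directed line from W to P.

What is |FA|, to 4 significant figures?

40.17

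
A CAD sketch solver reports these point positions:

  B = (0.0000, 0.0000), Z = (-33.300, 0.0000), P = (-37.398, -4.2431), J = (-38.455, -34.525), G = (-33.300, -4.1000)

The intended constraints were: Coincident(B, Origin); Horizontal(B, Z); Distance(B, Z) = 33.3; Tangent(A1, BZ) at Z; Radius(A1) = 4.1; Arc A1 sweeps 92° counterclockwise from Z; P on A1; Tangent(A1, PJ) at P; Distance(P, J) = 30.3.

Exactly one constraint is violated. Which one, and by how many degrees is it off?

Tangent(A1, PJ) at P — off by 4.00°.

B = (0.00, 0.00) ✓; B.y = 0.00, Z.y = 0.00 ✓; |BZ| = 33.30 ✓; ∠(GZ, ZB) = 90.00° ✓; |GZ| = 4.100 ✓; bearing(G→P) − bearing(G→Z) = 92.00° ✓; |GP| = 4.100 ✓; ∠(GP, PJ) = 94.00° ✗; |PJ| = 30.30 ✓.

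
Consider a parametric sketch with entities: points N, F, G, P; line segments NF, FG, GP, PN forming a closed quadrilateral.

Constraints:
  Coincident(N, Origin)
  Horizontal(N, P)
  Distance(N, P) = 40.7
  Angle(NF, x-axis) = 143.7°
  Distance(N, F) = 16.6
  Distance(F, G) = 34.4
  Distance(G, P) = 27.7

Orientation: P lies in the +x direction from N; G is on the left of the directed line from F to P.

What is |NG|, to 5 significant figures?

27.105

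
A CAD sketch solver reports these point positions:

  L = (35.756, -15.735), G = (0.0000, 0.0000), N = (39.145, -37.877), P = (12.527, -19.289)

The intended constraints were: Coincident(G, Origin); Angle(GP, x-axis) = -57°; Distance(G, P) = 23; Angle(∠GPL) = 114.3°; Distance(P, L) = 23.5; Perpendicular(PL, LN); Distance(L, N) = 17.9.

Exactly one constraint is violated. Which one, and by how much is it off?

Distance(L, N) = 17.9 — off by 4.50.

G = (0.00, 0.00) ✓; GP at -57.00° ✓; |GP| = 23.00 ✓; ∠GPL = 114.3° ✓; |PL| = 23.50 ✓; ∠(PL, LN) = 90.00° ✓; |LN| = 22.40 ✗.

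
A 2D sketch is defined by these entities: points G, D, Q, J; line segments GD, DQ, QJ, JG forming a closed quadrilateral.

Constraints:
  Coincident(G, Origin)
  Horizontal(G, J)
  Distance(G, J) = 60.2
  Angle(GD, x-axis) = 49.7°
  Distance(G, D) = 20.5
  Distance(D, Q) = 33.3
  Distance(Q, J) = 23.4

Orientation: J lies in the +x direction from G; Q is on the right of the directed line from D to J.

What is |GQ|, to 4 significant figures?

38.44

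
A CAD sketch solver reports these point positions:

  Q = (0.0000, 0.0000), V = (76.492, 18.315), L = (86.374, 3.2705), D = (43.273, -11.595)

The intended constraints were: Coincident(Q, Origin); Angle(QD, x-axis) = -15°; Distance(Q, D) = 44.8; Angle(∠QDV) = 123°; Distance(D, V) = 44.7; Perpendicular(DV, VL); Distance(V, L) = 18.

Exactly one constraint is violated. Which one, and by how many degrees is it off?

Perpendicular(DV, VL) — off by 8.70°.

Q = (0.00, 0.00) ✓; QD at -15.00° ✓; |QD| = 44.80 ✓; ∠QDV = 123.0° ✓; |DV| = 44.70 ✓; ∠(DV, VL) = 98.70° ✗; |VL| = 18.00 ✓.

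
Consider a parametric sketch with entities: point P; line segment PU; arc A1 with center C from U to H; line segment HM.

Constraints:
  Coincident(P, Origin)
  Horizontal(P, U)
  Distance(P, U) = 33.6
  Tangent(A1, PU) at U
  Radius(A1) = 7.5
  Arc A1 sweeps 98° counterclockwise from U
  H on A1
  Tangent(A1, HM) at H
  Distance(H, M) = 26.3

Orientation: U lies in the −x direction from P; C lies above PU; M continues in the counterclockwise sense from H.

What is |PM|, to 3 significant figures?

45.7

On A1, U sits at bearing -90° from C; a 98° counterclockwise sweep puts H at bearing 8°, so H = C + 7.5·(cos 8°, sin 8°) = (-26.2, 8.54). The tangent condition forces CH to be normal to HM, so HM runs along (−sin 8°, cos 8°); with |HM| = 26.3, M = (-29.8, 34.6). Then |PM| = |M − P| = 45.7.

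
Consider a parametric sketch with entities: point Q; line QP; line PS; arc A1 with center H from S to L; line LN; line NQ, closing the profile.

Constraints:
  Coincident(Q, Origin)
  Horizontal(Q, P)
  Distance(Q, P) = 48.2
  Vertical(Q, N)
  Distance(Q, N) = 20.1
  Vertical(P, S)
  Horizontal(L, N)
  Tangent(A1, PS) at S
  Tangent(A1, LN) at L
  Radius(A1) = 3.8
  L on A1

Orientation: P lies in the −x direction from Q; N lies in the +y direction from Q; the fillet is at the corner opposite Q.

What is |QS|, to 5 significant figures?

50.882

The virtual corner opposite Q is at (-48.200, 20.100). A1 meets PS tangentially, so HS is at right angles to PS and the tangent condition forces HL to be normal to LN, with radius 3.8, so the center H sits 3.8 in from both sides at H = (-44.400, 16.300). That places the tangent points at S = (-48.200, 16.300) on PS and L = (-44.400, 20.100) on LN. Then |QS| = |S − Q| = 50.882.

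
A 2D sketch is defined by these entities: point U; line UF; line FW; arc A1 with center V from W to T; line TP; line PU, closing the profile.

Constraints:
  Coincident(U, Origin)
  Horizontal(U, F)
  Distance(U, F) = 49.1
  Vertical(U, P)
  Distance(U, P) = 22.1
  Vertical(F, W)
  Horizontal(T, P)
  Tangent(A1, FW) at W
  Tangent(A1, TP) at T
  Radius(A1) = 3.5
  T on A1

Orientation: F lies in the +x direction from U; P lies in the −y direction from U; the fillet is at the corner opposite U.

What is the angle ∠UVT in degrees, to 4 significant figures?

112.2°

U is at the origin; UF is horizontal with |UF| = 49.1 and F on the +x side, so F = (49.10, 0.000). U and P share the same x with |UP| = 22.1 and P on the −y side, so P = (0.000, -22.10). The virtual corner opposite U is at (49.10, -22.10). The tangent condition forces VW to be normal to FW and A1 meets TP tangentially, so VT is at right angles to TP, with radius 3.5, so the center V sits 3.5 in from both sides at V = (45.60, -18.60). That places the tangent points at W = (49.10, -18.60) on FW and T = (45.60, -22.10) on TP. Then cos ∠UVT = VU·VT / (|VU||VT|), giving 112.2°.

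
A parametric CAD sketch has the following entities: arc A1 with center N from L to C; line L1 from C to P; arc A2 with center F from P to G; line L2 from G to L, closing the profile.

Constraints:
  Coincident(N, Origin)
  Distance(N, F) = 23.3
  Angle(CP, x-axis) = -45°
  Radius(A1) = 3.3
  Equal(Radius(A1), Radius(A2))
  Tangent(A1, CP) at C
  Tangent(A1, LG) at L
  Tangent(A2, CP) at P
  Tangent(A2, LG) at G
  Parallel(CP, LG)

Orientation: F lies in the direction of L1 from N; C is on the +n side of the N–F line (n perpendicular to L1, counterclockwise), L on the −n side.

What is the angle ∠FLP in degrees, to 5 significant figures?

7.7542°

Tangency of A1 to both parallel lines with radius 3.3 puts C and L at N ± 3.3·n: C = (2.3335, 2.3335), L = (-2.3335, -2.3335). Equal radii place P and G the same way about F: P = F + 3.3·n = (18.809, -14.142), G = F − 3.3·n = (14.142, -18.809). Then cos ∠FLP = LF·LP / (|LF||LP|), giving 7.7542°.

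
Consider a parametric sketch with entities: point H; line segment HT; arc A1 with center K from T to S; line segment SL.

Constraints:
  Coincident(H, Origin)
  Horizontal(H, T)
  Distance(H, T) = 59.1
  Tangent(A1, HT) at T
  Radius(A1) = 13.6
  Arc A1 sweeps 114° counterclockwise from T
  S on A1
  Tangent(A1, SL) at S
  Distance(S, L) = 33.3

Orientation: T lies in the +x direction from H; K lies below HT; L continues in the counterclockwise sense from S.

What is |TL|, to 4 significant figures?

49.57

H is at the origin; H and T share the same y with |HT| = 59.1 and T on the +x side, so T = (59.10, 0.000). A1 meets HT tangentially, so KT is at right angles to HT, so K = T + (0, -13.6) = (59.10, -13.60). On A1, T sits at bearing 90° from K; a 114° counterclockwise sweep puts S at bearing 204°, so S = K + 13.6·(cos 204°, sin 204°) = (46.68, -19.13). Tangency of A1 to SL means the radius KS is perpendicular to SL, so SL runs along (−sin 204°, cos 204°); with |SL| = 33.3, L = (60.22, -49.55). Then |TL| = |L − T| = 49.57.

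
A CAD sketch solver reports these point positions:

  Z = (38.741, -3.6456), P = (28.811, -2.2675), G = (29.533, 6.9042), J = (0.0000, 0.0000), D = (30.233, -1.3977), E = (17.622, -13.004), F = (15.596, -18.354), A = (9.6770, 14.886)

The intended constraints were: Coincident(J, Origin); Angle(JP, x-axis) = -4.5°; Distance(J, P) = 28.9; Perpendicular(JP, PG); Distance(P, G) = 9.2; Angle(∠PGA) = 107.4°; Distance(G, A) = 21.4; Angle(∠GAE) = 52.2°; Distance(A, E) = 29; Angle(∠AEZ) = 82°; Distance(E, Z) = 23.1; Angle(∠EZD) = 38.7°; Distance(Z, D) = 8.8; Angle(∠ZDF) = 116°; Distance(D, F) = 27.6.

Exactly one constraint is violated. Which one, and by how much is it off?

Distance(D, F) = 27.6 — off by 5.20.

J = (0.00, 0.00) ✓; JP at -4.500° ✓; |JP| = 28.90 ✓; ∠(JP, PG) = 90.00° ✓; |PG| = 9.200 ✓; ∠PGA = 107.4° ✓; |GA| = 21.40 ✓; ∠GAE = 52.20° ✓; |AE| = 29.00 ✓; ∠AEZ = 82.00° ✓; |EZ| = 23.10 ✓; ∠EZD = 38.70° ✓; |ZD| = 8.800 ✓; ∠ZDF = 116.0° ✓; |DF| = 22.40 ✗.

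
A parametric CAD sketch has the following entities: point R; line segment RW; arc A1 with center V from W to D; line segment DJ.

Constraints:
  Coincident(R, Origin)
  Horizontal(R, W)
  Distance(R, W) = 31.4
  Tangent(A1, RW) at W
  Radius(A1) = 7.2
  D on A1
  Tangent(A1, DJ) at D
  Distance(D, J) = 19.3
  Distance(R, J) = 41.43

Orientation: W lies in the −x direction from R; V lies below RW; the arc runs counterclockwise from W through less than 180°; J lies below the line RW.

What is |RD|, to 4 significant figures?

39.34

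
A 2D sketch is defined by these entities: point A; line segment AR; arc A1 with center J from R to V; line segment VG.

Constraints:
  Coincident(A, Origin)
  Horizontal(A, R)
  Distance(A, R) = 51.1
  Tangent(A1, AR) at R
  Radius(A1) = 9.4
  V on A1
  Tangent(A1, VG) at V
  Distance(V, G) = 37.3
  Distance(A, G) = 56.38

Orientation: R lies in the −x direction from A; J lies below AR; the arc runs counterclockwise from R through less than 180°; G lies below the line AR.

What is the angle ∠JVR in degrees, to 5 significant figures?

25.468°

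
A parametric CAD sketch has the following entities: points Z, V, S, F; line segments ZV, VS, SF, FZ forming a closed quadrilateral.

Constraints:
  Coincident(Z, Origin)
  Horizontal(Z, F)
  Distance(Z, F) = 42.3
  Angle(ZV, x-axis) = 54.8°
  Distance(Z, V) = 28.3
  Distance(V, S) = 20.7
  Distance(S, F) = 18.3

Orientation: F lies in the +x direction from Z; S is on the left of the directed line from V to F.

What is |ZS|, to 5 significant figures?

40.057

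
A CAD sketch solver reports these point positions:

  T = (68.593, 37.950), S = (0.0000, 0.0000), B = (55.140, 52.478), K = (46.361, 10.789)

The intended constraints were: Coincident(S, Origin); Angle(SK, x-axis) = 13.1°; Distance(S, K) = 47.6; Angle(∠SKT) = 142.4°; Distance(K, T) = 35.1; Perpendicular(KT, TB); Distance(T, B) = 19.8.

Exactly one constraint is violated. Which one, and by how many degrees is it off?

Perpendicular(KT, TB) — off by 7.90°.

S = (0.00, 0.00) ✓; SK at 13.10° ✓; |SK| = 47.60 ✓; ∠SKT = 142.4° ✓; |KT| = 35.10 ✓; ∠(KT, TB) = 82.10° ✗; |TB| = 19.80 ✓.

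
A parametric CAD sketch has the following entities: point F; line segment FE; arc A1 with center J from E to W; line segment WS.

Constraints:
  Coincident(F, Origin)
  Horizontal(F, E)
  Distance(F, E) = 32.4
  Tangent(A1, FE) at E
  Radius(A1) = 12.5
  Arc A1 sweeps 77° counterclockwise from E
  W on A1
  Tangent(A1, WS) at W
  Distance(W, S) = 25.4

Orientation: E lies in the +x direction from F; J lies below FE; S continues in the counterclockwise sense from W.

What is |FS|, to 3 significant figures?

37.4

On A1, E sits at bearing 90° from J; a 77° counterclockwise sweep puts W at bearing 167°, so W = J + 12.5·(cos 167°, sin 167°) = (20.2, -9.69). Since A1 is tangent to WS there, JW ⟂ WS, so WS runs along (−sin 167°, cos 167°); with |WS| = 25.4, S = (14.5, -34.4). Then |FS| = |S − F| = 37.4.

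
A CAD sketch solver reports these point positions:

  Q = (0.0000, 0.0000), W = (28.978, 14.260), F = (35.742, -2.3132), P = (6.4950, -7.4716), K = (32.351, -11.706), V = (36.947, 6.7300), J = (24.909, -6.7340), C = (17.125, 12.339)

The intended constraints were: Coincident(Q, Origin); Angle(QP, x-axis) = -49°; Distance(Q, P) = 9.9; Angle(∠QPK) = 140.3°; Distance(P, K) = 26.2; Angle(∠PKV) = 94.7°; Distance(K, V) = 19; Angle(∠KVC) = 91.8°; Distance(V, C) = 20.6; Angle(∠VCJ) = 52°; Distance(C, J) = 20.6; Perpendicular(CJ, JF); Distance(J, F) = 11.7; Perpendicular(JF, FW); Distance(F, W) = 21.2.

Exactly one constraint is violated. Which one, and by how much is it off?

Distance(F, W) = 21.2 — off by 3.30.

Q = (0.00, 0.00) ✓; QP at -49.00° ✓; |QP| = 9.900 ✓; ∠QPK = 140.3° ✓; |PK| = 26.20 ✓; ∠PKV = 94.70° ✓; |KV| = 19.00 ✓; ∠KVC = 91.80° ✓; |VC| = 20.60 ✓; ∠VCJ = 52.00° ✓; |CJ| = 20.60 ✓; ∠(CJ, JF) = 90.00° ✓; |JF| = 11.70 ✓; ∠(JF, FW) = 90.00° ✓; |FW| = 17.90 ✗.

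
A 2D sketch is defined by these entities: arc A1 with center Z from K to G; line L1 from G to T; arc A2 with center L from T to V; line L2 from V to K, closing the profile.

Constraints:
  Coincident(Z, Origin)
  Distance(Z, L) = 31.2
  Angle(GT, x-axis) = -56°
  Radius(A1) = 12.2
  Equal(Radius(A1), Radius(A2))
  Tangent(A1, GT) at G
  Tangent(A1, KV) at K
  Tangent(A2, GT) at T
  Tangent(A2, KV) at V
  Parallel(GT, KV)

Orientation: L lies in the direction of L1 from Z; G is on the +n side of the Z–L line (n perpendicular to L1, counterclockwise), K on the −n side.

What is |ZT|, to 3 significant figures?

33.5

The slot axis is L1's direction at -56.0°, so u = (cos -56.0°, sin -56.0°) = (0.559, -0.829) and n = (−sin -56.0°, cos -56.0°) = (0.829, 0.559). Z is at the origin and L lies 31.2 along u from Z, so L = 31.2·u = (17.4, -25.9). Tangency of A1 to both parallel lines with radius 12.2 puts G and K at Z ± 12.2·n: G = (10.1, 6.82), K = (-10.1, -6.82). Equal radii place T and V the same way about L: T = L + 12.2·n = (27.6, -19.0), V = L − 12.2·n = (7.33, -32.7). Then |ZT| = |T − Z| = 33.5.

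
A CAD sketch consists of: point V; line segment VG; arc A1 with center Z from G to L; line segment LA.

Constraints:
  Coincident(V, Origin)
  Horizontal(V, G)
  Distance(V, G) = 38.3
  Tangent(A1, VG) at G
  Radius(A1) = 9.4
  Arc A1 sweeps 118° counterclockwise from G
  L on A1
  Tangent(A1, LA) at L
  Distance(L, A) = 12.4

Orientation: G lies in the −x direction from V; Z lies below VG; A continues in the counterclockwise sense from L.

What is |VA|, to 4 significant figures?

47.71

V is at the origin; V and G share the same y with |VG| = 38.3 and G on the −x side, so G = (-38.30, 0.000). Since A1 is tangent to VG there, ZG ⟂ VG, so Z = G + (0, -9.4) = (-38.30, -9.400). On A1, G sits at bearing 90° from Z; a 118° counterclockwise sweep puts L at bearing 208°, so L = Z + 9.4·(cos 208°, sin 208°) = (-46.60, -13.81). Since A1 is tangent to LA there, ZL ⟂ LA, so LA runs along (−sin 208°, cos 208°); with |LA| = 12.4, A = (-40.78, -24.76). Then |VA| = |A − V| = 47.71.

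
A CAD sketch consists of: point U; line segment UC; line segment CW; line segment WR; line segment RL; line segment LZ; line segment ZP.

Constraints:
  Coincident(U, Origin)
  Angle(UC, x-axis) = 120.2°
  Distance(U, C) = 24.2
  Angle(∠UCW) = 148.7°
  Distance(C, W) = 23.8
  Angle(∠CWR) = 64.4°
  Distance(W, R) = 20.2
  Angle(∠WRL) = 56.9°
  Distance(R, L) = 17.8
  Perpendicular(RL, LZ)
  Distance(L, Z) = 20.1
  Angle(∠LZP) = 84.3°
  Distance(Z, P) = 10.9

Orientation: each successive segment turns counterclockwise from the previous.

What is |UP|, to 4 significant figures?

49.45

U is at the origin; UC runs at 120.2° with length 24.2, so C = (-12.17, 20.92). ∠UCW = 148.7° gives CW at 151.5° from the x-axis; with |CW| = 23.8, W = (-33.09, 32.27). ∠CWR = 64.4° gives WR at -92.90° from the x-axis; with |WR| = 20.2, R = (-34.11, 12.10). ∠WRL = 56.9° gives RL at 30.20° from the x-axis; with |RL| = 17.8, L = (-18.73, 21.05). The perpendicularity gives LZ at right angles to RL, so LZ runs at 120.2°; with |LZ| = 20.1, Z = (-28.84, 38.42). ∠LZP = 84.3° gives ZP at -144.1° from the x-axis; with |ZP| = 10.9, P = (-37.67, 32.03). Then |UP| = |P − U| = 49.45.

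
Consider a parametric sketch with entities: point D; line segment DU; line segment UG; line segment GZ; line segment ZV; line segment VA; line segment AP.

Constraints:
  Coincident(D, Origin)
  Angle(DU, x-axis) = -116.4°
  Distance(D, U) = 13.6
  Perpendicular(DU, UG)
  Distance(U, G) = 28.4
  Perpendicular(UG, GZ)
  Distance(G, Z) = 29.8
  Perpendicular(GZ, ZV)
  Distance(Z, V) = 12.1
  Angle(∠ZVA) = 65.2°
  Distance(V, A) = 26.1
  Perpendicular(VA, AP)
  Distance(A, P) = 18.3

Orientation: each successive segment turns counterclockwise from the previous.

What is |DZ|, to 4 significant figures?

32.70

DU is perpendicular to UG, so UG runs at -26.40°; with |UG| = 28.4, G = (19.39, -24.81). UG is perpendicular to GZ, so GZ runs at 63.60°; with |GZ| = 29.8, Z = (32.64, 1.883). Then |DZ| = |Z − D| = 32.70.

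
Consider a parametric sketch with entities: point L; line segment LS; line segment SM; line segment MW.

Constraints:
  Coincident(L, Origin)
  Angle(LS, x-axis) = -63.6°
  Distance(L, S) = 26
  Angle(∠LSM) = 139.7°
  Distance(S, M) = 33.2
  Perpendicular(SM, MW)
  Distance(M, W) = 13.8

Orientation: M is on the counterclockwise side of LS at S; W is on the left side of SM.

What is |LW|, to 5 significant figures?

53.115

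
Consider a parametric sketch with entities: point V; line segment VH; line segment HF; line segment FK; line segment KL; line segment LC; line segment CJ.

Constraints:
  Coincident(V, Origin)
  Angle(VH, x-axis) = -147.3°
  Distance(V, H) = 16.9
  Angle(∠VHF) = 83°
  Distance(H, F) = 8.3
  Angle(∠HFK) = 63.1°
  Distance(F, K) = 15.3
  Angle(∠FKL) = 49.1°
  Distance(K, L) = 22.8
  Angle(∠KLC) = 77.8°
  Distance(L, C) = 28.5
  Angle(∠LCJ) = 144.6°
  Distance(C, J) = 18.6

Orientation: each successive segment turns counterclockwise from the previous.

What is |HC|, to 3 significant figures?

24.2

∠FKL = 49.1° gives KL at -162° from the x-axis; with |KL| = 22.8, L = (-24.6, -8.33). ∠KLC = 77.8° gives LC at -60.3° from the x-axis; with |LC| = 28.5, C = (-10.5, -33.1). Then |HC| = |C − H| = 24.2.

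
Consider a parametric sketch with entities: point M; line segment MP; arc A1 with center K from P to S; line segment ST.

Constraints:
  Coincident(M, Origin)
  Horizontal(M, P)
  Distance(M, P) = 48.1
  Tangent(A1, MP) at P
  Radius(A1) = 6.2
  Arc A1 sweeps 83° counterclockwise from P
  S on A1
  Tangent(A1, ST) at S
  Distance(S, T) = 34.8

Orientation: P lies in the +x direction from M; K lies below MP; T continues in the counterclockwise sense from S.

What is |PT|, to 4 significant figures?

41.31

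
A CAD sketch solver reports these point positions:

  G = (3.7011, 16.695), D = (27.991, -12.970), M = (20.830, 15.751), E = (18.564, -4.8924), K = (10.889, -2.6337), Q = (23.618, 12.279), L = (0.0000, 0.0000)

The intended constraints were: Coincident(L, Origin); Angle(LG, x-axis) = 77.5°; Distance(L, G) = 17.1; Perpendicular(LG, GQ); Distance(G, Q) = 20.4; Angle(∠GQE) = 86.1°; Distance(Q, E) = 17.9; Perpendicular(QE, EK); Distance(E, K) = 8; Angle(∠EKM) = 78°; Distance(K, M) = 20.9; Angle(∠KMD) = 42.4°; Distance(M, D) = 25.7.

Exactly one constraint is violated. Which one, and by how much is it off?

Distance(M, D) = 25.7 — off by 3.90.

L = (0.00, 0.00) ✓; LG at 77.50° ✓; |LG| = 17.10 ✓; ∠(LG, GQ) = 90.00° ✓; |GQ| = 20.40 ✓; ∠GQE = 86.10° ✓; |QE| = 17.90 ✓; ∠(QE, EK) = 90.00° ✓; |EK| = 8.000 ✓; ∠EKM = 78.00° ✓; |KM| = 20.90 ✓; ∠KMD = 42.40° ✓; |MD| = 29.60 ✗.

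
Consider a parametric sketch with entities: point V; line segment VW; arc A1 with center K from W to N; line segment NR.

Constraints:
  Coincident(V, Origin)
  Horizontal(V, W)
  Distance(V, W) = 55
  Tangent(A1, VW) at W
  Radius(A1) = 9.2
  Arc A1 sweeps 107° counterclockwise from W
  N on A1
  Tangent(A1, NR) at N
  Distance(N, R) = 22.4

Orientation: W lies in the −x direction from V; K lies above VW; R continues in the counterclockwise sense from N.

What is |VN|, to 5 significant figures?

47.707

V is at the origin; VW is horizontal with |VW| = 55.0 and W on the −x side, so W = (-55.000, 0.0000). The tangent condition forces KW to be normal to VW, so K = W + (0, 9.2) = (-55.000, 9.2000). On A1, W sits at bearing -90° from K; a 107° counterclockwise sweep puts N at bearing 17°, so N = K + 9.2·(cos 17°, sin 17°) = (-46.202, 11.890). Then |VN| = |N − V| = 47.707.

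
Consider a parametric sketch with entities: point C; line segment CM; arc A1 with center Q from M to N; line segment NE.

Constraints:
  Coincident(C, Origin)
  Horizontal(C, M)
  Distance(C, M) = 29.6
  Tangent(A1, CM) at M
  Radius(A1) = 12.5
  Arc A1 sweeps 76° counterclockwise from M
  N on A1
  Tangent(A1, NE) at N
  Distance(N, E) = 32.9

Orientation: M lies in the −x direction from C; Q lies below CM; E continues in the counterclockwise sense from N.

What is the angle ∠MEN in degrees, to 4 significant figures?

11.88°

On A1, M sits at bearing 90° from Q; a 76° counterclockwise sweep puts N at bearing 166°, so N = Q + 12.5·(cos 166°, sin 166°) = (-41.73, -9.476). Tangency of A1 to NE means the radius QN is perpendicular to NE, so NE runs along (−sin 166°, cos 166°); with |NE| = 32.9, E = (-49.69, -41.40). Then cos ∠MEN = EM·EN / (|EM||EN|), giving 11.88°.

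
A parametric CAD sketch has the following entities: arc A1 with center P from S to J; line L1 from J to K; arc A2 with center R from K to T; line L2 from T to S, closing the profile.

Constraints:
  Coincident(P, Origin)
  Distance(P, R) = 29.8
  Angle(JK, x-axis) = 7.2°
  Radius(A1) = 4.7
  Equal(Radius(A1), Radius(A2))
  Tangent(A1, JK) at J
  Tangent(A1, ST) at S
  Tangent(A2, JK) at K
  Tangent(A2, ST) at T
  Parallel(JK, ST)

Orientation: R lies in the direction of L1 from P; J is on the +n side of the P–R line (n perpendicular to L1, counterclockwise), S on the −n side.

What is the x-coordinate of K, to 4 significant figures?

28.98

The slot axis is L1's direction at 7.2°, so u = (cos 7.2°, sin 7.2°) = (0.9921, 0.1253) and n = (−sin 7.2°, cos 7.2°) = (-0.1253, 0.9921). P is at the origin and R lies 29.8 along u from P, so R = 29.8·u = (29.57, 3.735). Tangency of A1 to both parallel lines with radius 4.7 puts J and S at P ± 4.7·n: J = (-0.5891, 4.663), S = (0.5891, -4.663). Equal radii place K and T the same way about R: K = R + 4.7·n = (28.98, 8.398), T = R − 4.7·n = (30.15, -0.9280). So K.x = 28.98.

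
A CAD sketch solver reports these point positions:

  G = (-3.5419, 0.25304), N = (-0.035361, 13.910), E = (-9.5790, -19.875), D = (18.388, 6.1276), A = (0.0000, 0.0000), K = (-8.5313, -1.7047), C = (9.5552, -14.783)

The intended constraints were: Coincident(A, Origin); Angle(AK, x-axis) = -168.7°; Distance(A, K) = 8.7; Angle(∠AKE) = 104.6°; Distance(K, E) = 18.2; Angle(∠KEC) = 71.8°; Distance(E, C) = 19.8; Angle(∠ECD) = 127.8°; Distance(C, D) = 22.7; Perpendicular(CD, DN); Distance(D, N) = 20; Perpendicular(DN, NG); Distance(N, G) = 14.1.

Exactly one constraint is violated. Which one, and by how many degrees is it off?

Perpendicular(DN, NG) — off by 8.50°.

A = (0.00, 0.00) ✓; AK at -168.7° ✓; |AK| = 8.700 ✓; ∠AKE = 104.6° ✓; |KE| = 18.20 ✓; ∠KEC = 71.80° ✓; |EC| = 19.80 ✓; ∠ECD = 127.8° ✓; |CD| = 22.70 ✓; ∠(CD, DN) = 90.00° ✓; |DN| = 20.00 ✓; ∠(DN, NG) = 98.50° ✗; |NG| = 14.10 ✓.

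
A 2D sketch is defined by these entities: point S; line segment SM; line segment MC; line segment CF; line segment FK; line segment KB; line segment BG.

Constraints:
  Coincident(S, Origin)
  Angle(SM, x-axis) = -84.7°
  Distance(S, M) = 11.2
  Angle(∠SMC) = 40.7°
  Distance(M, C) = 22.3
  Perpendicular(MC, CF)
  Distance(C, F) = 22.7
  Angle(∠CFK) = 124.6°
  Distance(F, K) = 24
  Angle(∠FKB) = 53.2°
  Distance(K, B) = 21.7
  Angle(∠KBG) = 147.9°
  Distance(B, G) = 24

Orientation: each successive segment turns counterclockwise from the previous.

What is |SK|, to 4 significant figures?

29.63

S is at the origin; SM runs at -84.7° with length 11.2, so M = (1.035, -11.15). ∠SMC = 40.7° gives MC at 54.60° from the x-axis; with |MC| = 22.3, C = (13.95, 7.025). MC is perpendicular to CF, so CF runs at 144.6°; with |CF| = 22.7, F = (-4.551, 20.17). ∠CFK = 124.6° gives FK at -160.0° from the x-axis; with |FK| = 24.0, K = (-27.10, 11.97). Then |SK| = |K − S| = 29.63.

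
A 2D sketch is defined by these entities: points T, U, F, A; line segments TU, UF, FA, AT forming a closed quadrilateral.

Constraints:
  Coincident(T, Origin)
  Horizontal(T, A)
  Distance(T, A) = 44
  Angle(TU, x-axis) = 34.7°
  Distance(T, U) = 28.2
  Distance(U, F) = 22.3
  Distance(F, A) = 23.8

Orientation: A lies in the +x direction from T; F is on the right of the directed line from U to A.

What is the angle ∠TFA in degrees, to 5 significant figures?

148.76°

Checks: |UF| = 22.30 ✓; |FA| = 23.80 ✓.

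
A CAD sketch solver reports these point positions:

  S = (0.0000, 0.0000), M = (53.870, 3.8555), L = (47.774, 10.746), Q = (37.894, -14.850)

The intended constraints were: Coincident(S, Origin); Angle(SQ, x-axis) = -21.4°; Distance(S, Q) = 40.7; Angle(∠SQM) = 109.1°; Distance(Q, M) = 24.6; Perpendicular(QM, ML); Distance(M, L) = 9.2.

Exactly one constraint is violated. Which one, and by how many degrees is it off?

Perpendicular(QM, ML) — off by 8.00°.

S = (0.00, 0.00) ✓; SQ at -21.40° ✓; |SQ| = 40.70 ✓; ∠SQM = 109.1° ✓; |QM| = 24.60 ✓; ∠(QM, ML) = 82.00° ✗; |ML| = 9.200 ✓.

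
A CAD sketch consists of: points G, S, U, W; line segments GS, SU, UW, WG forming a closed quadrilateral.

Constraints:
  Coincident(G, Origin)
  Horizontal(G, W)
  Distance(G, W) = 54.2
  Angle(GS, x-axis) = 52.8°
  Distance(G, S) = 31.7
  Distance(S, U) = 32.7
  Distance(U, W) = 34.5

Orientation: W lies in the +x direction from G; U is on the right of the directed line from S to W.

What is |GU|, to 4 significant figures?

21.81

Checks: |SU| = 32.70 ✓; |UW| = 34.50 ✓.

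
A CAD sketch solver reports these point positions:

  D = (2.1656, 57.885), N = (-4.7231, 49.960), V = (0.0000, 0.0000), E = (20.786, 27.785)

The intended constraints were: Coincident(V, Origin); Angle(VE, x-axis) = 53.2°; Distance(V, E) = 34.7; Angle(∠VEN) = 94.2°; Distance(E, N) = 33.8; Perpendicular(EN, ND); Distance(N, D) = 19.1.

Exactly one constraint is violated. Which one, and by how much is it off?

Distance(N, D) = 19.1 — off by 8.60.

V = (0.00, 0.00) ✓; VE at 53.20° ✓; |VE| = 34.70 ✓; ∠VEN = 94.20° ✓; |EN| = 33.80 ✓; ∠(EN, ND) = 90.00° ✓; |ND| = 10.50 ✗.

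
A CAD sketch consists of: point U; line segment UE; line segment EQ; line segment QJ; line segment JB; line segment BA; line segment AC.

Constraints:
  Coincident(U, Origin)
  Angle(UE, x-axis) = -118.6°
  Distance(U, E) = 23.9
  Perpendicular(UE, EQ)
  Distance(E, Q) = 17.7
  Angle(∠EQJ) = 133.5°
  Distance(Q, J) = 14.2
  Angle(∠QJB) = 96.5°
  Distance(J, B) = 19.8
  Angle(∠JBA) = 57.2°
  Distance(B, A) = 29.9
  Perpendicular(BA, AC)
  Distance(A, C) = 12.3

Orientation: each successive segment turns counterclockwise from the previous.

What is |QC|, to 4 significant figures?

6.732

U is at the origin; UE runs at -118.6° with length 23.9, so E = (-11.44, -20.98). UE ⟂ EQ, so EQ runs at -28.60°; with |EQ| = 17.7, Q = (4.100, -29.46). ∠EQJ = 133.5° gives QJ at 17.90° from the x-axis; with |QJ| = 14.2, J = (17.61, -25.09). ∠QJB = 96.5° gives JB at 101.4° from the x-axis; with |JB| = 19.8, B = (13.70, -5.683). ∠JBA = 57.2° gives BA at -135.8° from the x-axis; with |BA| = 29.9, A = (-7.737, -26.53). BA is perpendicular to AC, so AC runs at -45.80°; with |AC| = 12.3, C = (0.8381, -35.35). Then |QC| = |C − Q| = 6.732.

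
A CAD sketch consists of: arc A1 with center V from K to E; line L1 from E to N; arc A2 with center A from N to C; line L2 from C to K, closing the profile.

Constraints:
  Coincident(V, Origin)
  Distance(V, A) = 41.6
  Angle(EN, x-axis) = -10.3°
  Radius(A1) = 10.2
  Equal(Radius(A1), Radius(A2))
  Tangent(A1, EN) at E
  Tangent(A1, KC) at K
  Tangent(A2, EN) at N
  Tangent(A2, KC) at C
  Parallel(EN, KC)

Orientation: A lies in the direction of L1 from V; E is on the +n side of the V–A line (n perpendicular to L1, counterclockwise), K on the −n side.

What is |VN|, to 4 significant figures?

42.83

The slot axis is L1's direction at -10.3°, so u = (cos -10.3°, sin -10.3°) = (0.9839, -0.1788) and n = (−sin -10.3°, cos -10.3°) = (0.1788, 0.9839). V is at the origin and A lies 41.6 along u from V, so A = 41.6·u = (40.93, -7.438). Tangency of A1 to both parallel lines with radius 10.2 puts E and K at V ± 10.2·n: E = (1.824, 10.04), K = (-1.824, -10.04). Equal radii place N and C the same way about A: N = A + 10.2·n = (42.75, 2.597), C = A − 10.2·n = (39.11, -17.47). Then |VN| = |N − V| = 42.83.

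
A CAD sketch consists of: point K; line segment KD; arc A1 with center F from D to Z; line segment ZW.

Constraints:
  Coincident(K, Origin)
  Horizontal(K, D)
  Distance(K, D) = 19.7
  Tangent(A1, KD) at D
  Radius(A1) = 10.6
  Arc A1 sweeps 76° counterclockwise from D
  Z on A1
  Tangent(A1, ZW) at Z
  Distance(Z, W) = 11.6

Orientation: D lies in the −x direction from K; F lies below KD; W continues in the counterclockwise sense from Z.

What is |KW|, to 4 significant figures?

38.05

K is at the origin; K and D share the same y with |KD| = 19.7 and D on the −x side, so D = (-19.70, 0.000). Tangency of A1 to KD means the radius FD is perpendicular to KD, so F = D + (0, -10.6) = (-19.70, -10.60). On A1, D sits at bearing 90° from F; a 76° counterclockwise sweep puts Z at bearing 166°, so Z = F + 10.6·(cos 166°, sin 166°) = (-29.99, -8.036). The tangent condition forces FZ to be normal to ZW, so ZW runs along (−sin 166°, cos 166°); with |ZW| = 11.6, W = (-32.79, -19.29). Then |KW| = |W − K| = 38.05.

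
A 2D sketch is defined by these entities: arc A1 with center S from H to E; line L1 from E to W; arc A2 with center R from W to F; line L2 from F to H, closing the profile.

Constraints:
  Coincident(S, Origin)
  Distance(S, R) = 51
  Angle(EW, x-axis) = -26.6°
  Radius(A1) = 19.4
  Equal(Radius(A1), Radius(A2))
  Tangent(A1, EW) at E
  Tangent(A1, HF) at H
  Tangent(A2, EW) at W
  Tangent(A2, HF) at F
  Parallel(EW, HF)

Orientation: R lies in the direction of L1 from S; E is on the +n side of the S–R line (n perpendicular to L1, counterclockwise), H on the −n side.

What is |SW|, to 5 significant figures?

54.565

The slot axis is L1's direction at -26.6°, so u = (cos -26.6°, sin -26.6°) = (0.89415, -0.44776) and n = (−sin -26.6°, cos -26.6°) = (0.44776, 0.89415). S is at the origin and R lies 51.0 along u from S, so R = 51.0·u = (45.602, -22.836). Tangency of A1 to both parallel lines with radius 19.4 puts E and H at S ± 19.4·n: E = (8.6865, 17.347), H = (-8.6865, -17.347). Equal radii place W and F the same way about R: W = R + 19.4·n = (54.288, -5.4891), F = R − 19.4·n = (36.915, -40.182). Then |SW| = |W − S| = 54.565.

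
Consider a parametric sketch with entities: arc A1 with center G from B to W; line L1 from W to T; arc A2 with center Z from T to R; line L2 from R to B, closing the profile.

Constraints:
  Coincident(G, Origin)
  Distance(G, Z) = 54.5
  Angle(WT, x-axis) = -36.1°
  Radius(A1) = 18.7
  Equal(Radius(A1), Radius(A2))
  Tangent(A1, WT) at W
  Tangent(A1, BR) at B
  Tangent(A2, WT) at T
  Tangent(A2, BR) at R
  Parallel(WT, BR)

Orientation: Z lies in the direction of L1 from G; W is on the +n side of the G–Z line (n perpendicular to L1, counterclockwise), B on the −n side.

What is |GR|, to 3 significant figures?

57.6

The slot axis is L1's direction at -36.1°, so u = (cos -36.1°, sin -36.1°) = (0.808, -0.589) and n = (−sin -36.1°, cos -36.1°) = (0.589, 0.808). G is at the origin and Z lies 54.5 along u from G, so Z = 54.5·u = (44.0, -32.1). Tangency of A1 to both parallel lines with radius 18.7 puts W and B at G ± 18.7·n: W = (11.0, 15.1), B = (-11.0, -15.1). Equal radii place T and R the same way about Z: T = Z + 18.7·n = (55.1, -17.0), R = Z − 18.7·n = (33.0, -47.2). Then |GR| = |R − G| = 57.6.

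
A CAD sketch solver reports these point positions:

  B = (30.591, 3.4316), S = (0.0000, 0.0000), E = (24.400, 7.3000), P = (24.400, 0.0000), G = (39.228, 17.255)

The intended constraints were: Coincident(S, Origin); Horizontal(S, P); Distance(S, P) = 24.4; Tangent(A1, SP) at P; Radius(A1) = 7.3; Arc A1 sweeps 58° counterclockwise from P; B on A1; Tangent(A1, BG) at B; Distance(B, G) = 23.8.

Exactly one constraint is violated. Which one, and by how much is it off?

Distance(B, G) = 23.8 — off by 7.50.

S = (0.00, 0.00) ✓; S.y = 0.00, P.y = 0.00 ✓; |SP| = 24.40 ✓; ∠(EP, PS) = 90.00° ✓; |EP| = 7.300 ✓; bearing(E→B) − bearing(E→P) = 58.00° ✓; |EB| = 7.300 ✓; ∠(EB, BG) = 90.00° ✓; |BG| = 16.30 ✗.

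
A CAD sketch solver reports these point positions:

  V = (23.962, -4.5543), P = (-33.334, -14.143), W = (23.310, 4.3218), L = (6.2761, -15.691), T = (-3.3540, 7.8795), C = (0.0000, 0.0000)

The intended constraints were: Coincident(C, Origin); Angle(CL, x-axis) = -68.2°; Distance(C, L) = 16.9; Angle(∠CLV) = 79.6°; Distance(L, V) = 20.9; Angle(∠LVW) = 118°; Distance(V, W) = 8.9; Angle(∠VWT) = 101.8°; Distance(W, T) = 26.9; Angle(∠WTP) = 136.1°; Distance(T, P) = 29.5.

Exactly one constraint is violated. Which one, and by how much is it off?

Distance(T, P) = 29.5 — off by 7.70.

C = (0.00, 0.00) ✓; CL at -68.20° ✓; |CL| = 16.90 ✓; ∠CLV = 79.60° ✓; |LV| = 20.90 ✓; ∠LVW = 118.0° ✓; |VW| = 8.900 ✓; ∠VWT = 101.8° ✓; |WT| = 26.90 ✓; ∠WTP = 136.1° ✓; |TP| = 37.20 ✗.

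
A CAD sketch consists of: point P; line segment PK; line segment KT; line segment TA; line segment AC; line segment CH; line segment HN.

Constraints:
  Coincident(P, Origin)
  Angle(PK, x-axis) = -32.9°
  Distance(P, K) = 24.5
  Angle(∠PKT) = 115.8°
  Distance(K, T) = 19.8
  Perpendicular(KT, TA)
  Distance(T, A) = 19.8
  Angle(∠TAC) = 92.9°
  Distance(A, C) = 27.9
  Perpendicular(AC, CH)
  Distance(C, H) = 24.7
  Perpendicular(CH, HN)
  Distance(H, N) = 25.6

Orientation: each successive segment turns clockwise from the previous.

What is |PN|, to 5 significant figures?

37.990

AC is perpendicular to CH, so CH runs at -4.2000°; with |CH| = 24.7, H = (25.152, -4.4925). The perpendicularity gives HN at right angles to CH, so HN runs at -94.200°; with |HN| = 25.6, N = (23.277, -30.024). Then |PN| = |N − P| = 37.990.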